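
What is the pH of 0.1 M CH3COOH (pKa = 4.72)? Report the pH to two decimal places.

pH = 2.86

CH3COOH ⇌ CH3COO- + H+
Ka = 10^(−4.72) = 1.91 × 10^-5
From the ICE table, Ka = [H+]²/(0.1 − [H+]) = 1.91 × 10^-5.
Neglecting [H+] in the denominator: [H+] = √(1.91 × 10^-5 × 0.1) = 1.38 × 10^-3 M
pH = −log(1.38 × 10^-3) = 2.86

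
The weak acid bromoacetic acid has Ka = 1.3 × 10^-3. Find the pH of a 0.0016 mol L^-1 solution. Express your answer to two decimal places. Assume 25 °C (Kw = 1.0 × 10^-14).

pH = 3.03

BrCH2COOH ⇌ BrCH2COO- + H+
Ka = [H+]²/(0.0016 − [H+]) = 1.3 × 10^-3
The 5% rule fails; solving [H+]² + Ka·[H+] − Ka·C₀ = 0 exactly:
[H+] = (−Ka + √(Ka² + 4·Ka·C₀))/2 = 9.32 × 10^-4 M
pH = −log(9.32 × 10^-4) = 3.03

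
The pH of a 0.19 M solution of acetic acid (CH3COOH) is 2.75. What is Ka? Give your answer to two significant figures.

Ka = 1.7 × 10^-5

[H+] = 10^(-2.75) = 1.78 × 10^-3 M
At equilibrium [HA] = 0.19 − 1.78 × 10^-3 = 1.88 × 10^-1 M
Ka = [H+][A-]/[HA] = (1.78 × 10^-3)² / 1.88 × 10^-1 = 1.7 × 10^-5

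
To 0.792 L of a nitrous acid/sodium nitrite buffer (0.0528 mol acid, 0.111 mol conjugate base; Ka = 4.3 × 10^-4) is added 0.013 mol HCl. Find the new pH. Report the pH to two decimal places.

pH = 3.54

After neutralization: n(HNO2) = 0.0658 mol, n(NO2-) = 0.098 mol.
pKa = −log(4.3 × 10^-4) = 3.367
Henderson–Hasselbalch with mole ratio 0.098/0.0658: pH = 3.367 + (+0.173)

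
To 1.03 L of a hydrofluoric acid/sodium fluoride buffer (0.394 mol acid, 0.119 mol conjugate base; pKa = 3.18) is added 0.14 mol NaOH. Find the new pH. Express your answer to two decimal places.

pH = 3.19

OH- converts HF to F-: HF → 0.254 mol, F- → 0.259 mol.
pH = pKa + log([A⁻]/[HA]) = 3.18 + log(0.259/0.254) = 3.18 +0.008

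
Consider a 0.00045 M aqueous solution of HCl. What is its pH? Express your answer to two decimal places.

pH = 3.35

HCl is a strong acid and dissociates completely, so [H+] = 0.00045 M.
pH = -log(0.00045) = 3.35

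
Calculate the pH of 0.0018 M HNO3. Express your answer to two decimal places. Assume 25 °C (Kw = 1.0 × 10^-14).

pH = 2.74

HNO3 is a strong acid and dissociates completely, so [H+] = 0.0018 M.
pH = -log(0.0018) = 2.74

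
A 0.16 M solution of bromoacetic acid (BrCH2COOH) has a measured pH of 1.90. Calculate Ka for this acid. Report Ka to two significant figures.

Ka = 1.1 × 10^-3

[H+] = 10^(-1.90) = 1.26 × 10^-2 M
At equilibrium [HA] = 0.16 − 1.26 × 10^-2 = 1.47 × 10^-1 M
Ka = [H+][A-]/[HA] = (1.26 × 10^-2)² / 1.47 × 10^-1 = 1.1 × 10^-3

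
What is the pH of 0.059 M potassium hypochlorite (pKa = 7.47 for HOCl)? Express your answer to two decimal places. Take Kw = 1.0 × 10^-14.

pH = 10.12

OCl- is the conjugate base of the weak acid HOCl.
Ka = 10^(−7.47) = 3.39 × 10^-8
Kb = Kw/Ka = 1.0×10^-14 / 3.39 × 10^-8 = 2.95 × 10^-7
Kb = [OH-]²/(0.059 − [OH-]) = 2.95 × 10^-7
Neglecting [OH-] in the denominator: [OH-] = √(2.95 × 10^-7 × 0.059) = 1.32 × 10^-4 M
Check: 0.22% ionized — well under 5%, approximation valid.
pOH = 3.88, so pH = 14.00 − pOH = 10.12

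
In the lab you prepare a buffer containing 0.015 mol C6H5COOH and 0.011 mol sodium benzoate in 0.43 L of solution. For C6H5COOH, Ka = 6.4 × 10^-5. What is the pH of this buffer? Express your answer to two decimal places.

pH = 4.06

pKa = −log(6.4 × 10^-5) = 4.194
Henderson–Hasselbalch: pH = pKa + log([C6H5COO-]/[C6H5COOH]) = 4.194 + log(0.011/0.015)
pH = 4.194 + (-0.135) = 4.06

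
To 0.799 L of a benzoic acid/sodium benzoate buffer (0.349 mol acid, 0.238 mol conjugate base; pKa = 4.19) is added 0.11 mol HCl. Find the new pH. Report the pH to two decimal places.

Added H+ converts C6H5COO- to C6H5COOH: C6H5COOH → 0.459 mol, C6H5COO- → 0.128 mol.
pH = pKa + log(n_C6H5COO-/n_C6H5COOH) = 4.19 + log(0.128/0.459) = 4.19 + (-0.555)

pH = 3.64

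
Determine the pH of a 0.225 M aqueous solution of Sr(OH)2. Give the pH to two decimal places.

Sr(OH)2 is a strong base (each formula unit releases 2 OH-); [OH-] = 0.45 M.
pOH = -log(0.45) = 0.35
pH = 14.00 - 0.35 = 13.65

pH = 13.65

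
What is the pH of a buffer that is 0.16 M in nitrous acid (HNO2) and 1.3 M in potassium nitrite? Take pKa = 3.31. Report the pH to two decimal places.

Using pH = pKa + log([base]/[acid]) with [base]/[acid] = 1.3/0.16:
pH = 3.31 + (+0.910) = 4.22

pH = 4.22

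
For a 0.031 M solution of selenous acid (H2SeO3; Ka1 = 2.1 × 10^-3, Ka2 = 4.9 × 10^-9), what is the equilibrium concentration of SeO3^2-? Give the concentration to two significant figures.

4.9 × 10^-9 M

First ionization gives [H+] ≈ [HSeO3-] = 7.09 × 10^-3 M.
Second step: Ka2 = [H+][SeO3^2-]/[HSeO3-] ≈ [SeO3^2-] (since [H+] ≈ [HSeO3-]).
So [SeO3^2-] ≈ Ka2.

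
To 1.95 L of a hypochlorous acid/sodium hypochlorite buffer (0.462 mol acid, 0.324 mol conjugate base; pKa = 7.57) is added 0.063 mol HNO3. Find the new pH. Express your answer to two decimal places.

pH = 7.27

After neutralization: n(HOCl) = 0.525 mol, n(OCl-) = 0.261 mol.
pH = pKa + log([A⁻]/[HA]) = 7.57 + log(0.261/0.525) = 7.57 -0.304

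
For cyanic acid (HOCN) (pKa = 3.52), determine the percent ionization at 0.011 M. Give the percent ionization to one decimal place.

15.3%

HOCN ⇌ OCN- + H+; let x = [H+] at equilibrium.
Ka = 10^(−3.52) = 3.02 × 10^-4
Ka = x²/(C₀ − x); solving the quadratic gives x = 1.68 × 10^-3 M.
Fraction ionized = 1.68 × 10^-3 / 0.011 = 0.1527 → 15.3%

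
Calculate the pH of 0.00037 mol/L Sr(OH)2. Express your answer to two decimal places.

Sr(OH)2 is a strong base (each formula unit releases 2 OH-); [OH-] = 0.00074 M.
pOH = -log(0.00074) = 3.13
pH = 14.00 - 3.13 = 10.87

pH = 10.87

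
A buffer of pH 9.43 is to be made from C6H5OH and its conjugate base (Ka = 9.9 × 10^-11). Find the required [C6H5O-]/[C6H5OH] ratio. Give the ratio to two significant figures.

ratio = 0.27

pKa = -log(9.9 × 10^-11) = 10.004
pH = pKa + log(r) ⇒ log(r) = 9.43 − 10.004 = -0.574
r = [C6H5O-]/[C6H5OH] = 10^(-0.574) = 0.267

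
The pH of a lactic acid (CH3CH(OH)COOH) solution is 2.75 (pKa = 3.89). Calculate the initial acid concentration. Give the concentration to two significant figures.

C₀ = 2.6 × 10^-2 M

[H+] = 10^(-2.75) = 1.78 × 10^-3 M = x
Ka = 10^(−3.89) = 1.29 × 10^-4
Ka = x²/(C₀ − x) ⇒ C₀ = x + x²/Ka
C₀ = 1.78 × 10^-3 + (1.78 × 10^-3)²/(1.29 × 10^-4) = 2.63 × 10^-2 M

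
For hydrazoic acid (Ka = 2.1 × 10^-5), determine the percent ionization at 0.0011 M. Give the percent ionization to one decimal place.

12.9%

HN3 ⇌ N3- + H+; let x = [H+] at equilibrium.
Ka = x²/(C₀ − x); solving the quadratic gives x = 1.42 × 10^-4 M.
Fraction ionized = 1.42 × 10^-4 / 0.0011 = 0.1291 → 12.9%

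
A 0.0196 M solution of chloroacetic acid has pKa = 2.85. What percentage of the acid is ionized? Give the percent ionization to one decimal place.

ClCH2COOH ⇌ ClCH2COO- + H+; let x = [H+] at equilibrium.
Ka = 10^(−2.85) = 1.41 × 10^-3
Solve x² + 0.00141x − 2.76e-05 = 0 → x = 4.60 × 10^-3 M
Fraction ionized = 4.60 × 10^-3 / 0.0196 = 0.2347 → 23.5%

23.5%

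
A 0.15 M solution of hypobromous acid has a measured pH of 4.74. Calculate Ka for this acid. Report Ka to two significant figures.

[H+] = 10^(-4.74) = 1.82 × 10^-5 M
At equilibrium [HA] = 0.15 − 1.82 × 10^-5 = 1.50 × 10^-1 M
Ka = [H+][A-]/[HA] = (1.82 × 10^-5)² / 1.50 × 10^-1 = 2.2 × 10^-9

Ka = 2.2 × 10^-9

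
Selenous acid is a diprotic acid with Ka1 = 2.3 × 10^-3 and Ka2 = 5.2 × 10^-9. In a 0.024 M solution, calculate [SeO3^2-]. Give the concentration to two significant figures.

5.2 × 10^-9 M

First ionization gives [H+] ≈ [HSeO3-] = 6.37 × 10^-3 M.
Second step: Ka2 = [H+][SeO3^2-]/[HSeO3-] ≈ [SeO3^2-] (since [H+] ≈ [HSeO3-]).
So [SeO3^2-] ≈ Ka2.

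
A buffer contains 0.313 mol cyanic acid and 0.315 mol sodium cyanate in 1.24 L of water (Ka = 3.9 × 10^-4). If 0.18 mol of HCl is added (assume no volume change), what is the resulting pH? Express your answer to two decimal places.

After neutralization: n(HOCN) = 0.493 mol, n(OCN-) = 0.135 mol.
pKa = −log(3.9 × 10^-4) = 3.409
pH = pKa + log([A⁻]/[HA]) = 3.409 + log(0.135/0.493) = 3.409 -0.563

pH = 2.85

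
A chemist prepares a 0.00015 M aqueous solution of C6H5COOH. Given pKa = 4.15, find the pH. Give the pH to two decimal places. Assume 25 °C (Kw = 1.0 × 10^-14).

C6H5COOH ⇌ C6H5COO- + H+
Ka = 10^(−4.15) = 7.08 × 10^-5
Ka = [H+]²/(0.00015 − [H+]) = 7.08 × 10^-5
The 5% rule fails; solving [H+]² + Ka·[H+] − Ka·C₀ = 0 exactly:
[H+] = [−7.08e-05 + √(7.08e-05² + 4.25e-08)]/2 = 7.36 × 10^-5 M
pH = −log[H+] = −log(7.36 × 10^-5) = 4.13

pH = 4.13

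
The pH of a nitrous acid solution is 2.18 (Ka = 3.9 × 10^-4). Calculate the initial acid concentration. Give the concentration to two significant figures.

C₀ = 1.2 × 10^-1 M

[H+] = 10^(-2.18) = 6.61 × 10^-3 M = x
Ka = x²/(C₀ − x) ⇒ C₀ = x + x²/Ka
C₀ = 6.61 × 10^-3 + (6.61 × 10^-3)²/(3.9 × 10^-4) = 1.19 × 10^-1 M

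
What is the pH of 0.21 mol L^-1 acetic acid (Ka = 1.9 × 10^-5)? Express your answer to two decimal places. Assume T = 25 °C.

CH3COOH ⇌ CH3COO- + H+
Ka = [H+]²/(0.21 − [H+]) = 1.9 × 10^-5
Since Ka ≪ C₀, [H+] ≈ √(Ka·C₀) = 2.00 × 10^-3 M.
pH = −log[H+] = −log(2.00 × 10^-3) = 2.70

pH = 2.70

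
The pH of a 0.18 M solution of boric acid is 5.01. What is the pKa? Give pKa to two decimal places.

pKa = 9.28

[H+] = 10^(-5.01) = 9.77 × 10^-6 M
At equilibrium [HA] = 0.18 − 9.77 × 10^-6 = 1.80 × 10^-1 M
Ka = [H+][A-]/[HA] = (9.77 × 10^-6)² / 1.80 × 10^-1 = 5.30 × 10^-10
pKa = -log(5.30 × 10^-10) = 9.28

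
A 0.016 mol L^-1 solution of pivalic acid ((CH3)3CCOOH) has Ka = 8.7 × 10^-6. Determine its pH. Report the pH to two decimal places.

pH = 3.43

(CH3)3CCOOH ⇌ (CH3)3CCOO- + H+
Ka = [H+]²/(0.016 − [H+]) = 8.7 × 10^-6
Neglecting [H+] in the denominator: [H+] = √(8.7 × 10^-6 × 0.016) = 3.73 × 10^-4 M
([H+]/C₀ = 2.3% < 5%, so the approximation holds.)
pH = −log(3.73 × 10^-4) = 3.43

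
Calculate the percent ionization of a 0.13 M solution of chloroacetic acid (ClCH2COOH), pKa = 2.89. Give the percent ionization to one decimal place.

9.5%

ClCH2COOH ⇌ ClCH2COO- + H+; let x = [H+] at equilibrium.
Ka = 10^(−2.89) = 1.29 × 10^-3
Ka = x²/(C₀ − x); solving the quadratic gives x = 1.23 × 10^-2 M.
Fraction ionized = 1.23 × 10^-2 / 0.13 = 0.0946 → 9.5%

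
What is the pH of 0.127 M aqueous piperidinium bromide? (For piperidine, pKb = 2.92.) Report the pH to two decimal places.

C5H10NH2+ is the conjugate acid of the weak base C5H10NH.
Kb = 10^(−2.92) = 1.20 × 10^-3
Ka = Kw/Kb = 1.0×10^-14 / 1.20 × 10^-3 = 8.33 × 10^-12
From the ICE table, Ka = [H+]²/(0.127 − [H+]) = 8.33 × 10^-12.
Assume [H+] ≪ 0.127: [H+] ≈ √(8.33 × 10^-12 × 0.127) = 1.03 × 10^-6 M
([H+]/C₀ = 0.00081% < 5%, so the approximation holds.)
pH = −log(1.03 × 10^-6) = 5.99

pH = 5.99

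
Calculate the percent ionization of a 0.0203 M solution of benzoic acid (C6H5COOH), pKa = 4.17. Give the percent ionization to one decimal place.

C6H5COOH ⇌ C6H5COO- + H+; let x = [H+] at equilibrium.
Ka = 10^(−4.17) = 6.76 × 10^-5
Solve x² + 6.76e-05x − 1.37e-06 = 0 → x = 1.14 × 10^-3 M
% ionization = x/C₀ × 100% = 1.14 × 10^-3/0.0203 × 100% = 5.6%

5.6%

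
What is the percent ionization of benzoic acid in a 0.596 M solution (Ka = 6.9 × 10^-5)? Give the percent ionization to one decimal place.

1.1%

C6H5COOH ⇌ C6H5COO- + H+; let x = [H+] at equilibrium.
x ≈ √(Ka·C₀) = √(6.9 × 10^-5 × 0.596) = 6.41 × 10^-3 M
Fraction ionized = 6.41 × 10^-3 / 0.596 = 0.0108 → 1.1%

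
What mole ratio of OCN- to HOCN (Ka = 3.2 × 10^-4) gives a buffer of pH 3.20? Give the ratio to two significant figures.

ratio = 0.51

pKa = -log(3.2 × 10^-4) = 3.495
pH = pKa + log(r) ⇒ log(r) = 3.20 − 3.495 = -0.295
r = [OCN-]/[HOCN] = 10^(-0.295) = 0.507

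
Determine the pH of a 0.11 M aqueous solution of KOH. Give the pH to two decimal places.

KOH is a strong base; [OH-] = 0.11 M.
pOH = -log(0.11) = 0.96
pH = 14.00 - 0.96 = 13.04

pH = 13.04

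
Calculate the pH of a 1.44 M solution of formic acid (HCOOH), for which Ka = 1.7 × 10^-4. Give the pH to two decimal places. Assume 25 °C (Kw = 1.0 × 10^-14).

pH = 1.81

HCOOH ⇌ HCOO- + H+
Ka = [H+]²/(1.44 − [H+]) = 1.7 × 10^-4
Assume [H+] ≪ 1.44: [H+] ≈ √(1.7 × 10^-4 × 1.44) = 1.56 × 10^-2 M
Check: 1.1% ionized — well under 5%, approximation valid.
pH = −log(1.56 × 10^-2) = 1.81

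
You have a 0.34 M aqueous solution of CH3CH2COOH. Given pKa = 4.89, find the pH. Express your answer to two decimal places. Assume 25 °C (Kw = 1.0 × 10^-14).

pH = 2.68

CH3CH2COOH ⇌ CH3CH2COO- + H+
Ka = 10^(−4.89) = 1.29 × 10^-5
Let x = [H+] at equilibrium. Ka = x²/(0.34 − x).
Assume x ≪ 0.34: x ≈ √(1.29 × 10^-5 × 0.34) = 2.09 × 10^-3 M
pH = −log[H+] = −log(2.09 × 10^-3) = 2.68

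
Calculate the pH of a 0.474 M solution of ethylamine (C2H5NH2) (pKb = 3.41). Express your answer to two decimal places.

C2H5NH2 + H2O ⇌ C2H5NH3+ + OH-
Kb = 10^(−3.41) = 3.89 × 10^-4
From the ICE table, Kb = [OH-]²/(0.474 − [OH-]) = 3.89 × 10^-4.
Neglecting [OH-] in the denominator: [OH-] = √(3.89 × 10^-4 × 0.474) = 1.36 × 10^-2 M
pOH = 1.87, so pH = 14.00 − pOH = 12.13

pH = 12.13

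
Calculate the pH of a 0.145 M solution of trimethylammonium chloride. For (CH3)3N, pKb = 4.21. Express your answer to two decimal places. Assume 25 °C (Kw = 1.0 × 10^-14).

pH = 5.31

(CH3)3NH+ is the conjugate acid of the weak base (CH3)3N.
Kb = 10^(−4.21) = 6.17 × 10^-5
Ka = Kw/Kb = 1.0×10^-14 / 6.17 × 10^-5 = 1.62 × 10^-10
Ka = [H+]²/(0.145 − [H+]) = 1.62 × 10^-10
Assume [H+] ≪ 0.145: [H+] ≈ √(1.62 × 10^-10 × 0.145) = 4.85 × 10^-6 M
Check: 0.0033% ionized — well under 5%, approximation valid.
pH = −log(4.85 × 10^-6) = 5.31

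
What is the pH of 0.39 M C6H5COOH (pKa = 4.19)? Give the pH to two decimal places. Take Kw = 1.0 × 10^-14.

C6H5COOH ⇌ C6H5COO- + H+
Ka = 10^(−4.19) = 6.46 × 10^-5
Ka = [H+]²/(0.39 − [H+]) = 6.46 × 10^-5
Assume [H+] ≪ 0.39: [H+] ≈ √(6.46 × 10^-5 × 0.39) = 5.02 × 10^-3 M
pH = −log[H+] = −log(5.02 × 10^-3) = 2.30

pH = 2.30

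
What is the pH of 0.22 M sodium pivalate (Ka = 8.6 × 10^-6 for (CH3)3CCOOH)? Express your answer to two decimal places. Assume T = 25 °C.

pH = 9.20

(CH3)3CCOO- is the conjugate base of the weak acid (CH3)3CCOOH.
Kb = Kw/Ka = 1.0×10^-14 / 8.6 × 10^-6 = 1.16 × 10^-9
Kb = x²/(0.22 − x) = 1.16 × 10^-9
Assume x ≪ 0.22: x ≈ √(1.16 × 10^-9 × 0.22) = 1.60 × 10^-5 M
Check: 0.0073% ionized — well under 5%, approximation valid.
pOH = 4.80, so pH = 14.00 − pOH = 9.20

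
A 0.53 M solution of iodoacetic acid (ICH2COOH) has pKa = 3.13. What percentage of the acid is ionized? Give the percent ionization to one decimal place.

ICH2COOH ⇌ ICH2COO- + H+; let x = [H+] at equilibrium.
Ka = 10^(−3.13) = 7.41 × 10^-4
x ≈ √(Ka·C₀) = √(7.41 × 10^-4 × 0.53) = 1.98 × 10^-2 M
% ionization = x/C₀ × 100% = 1.98 × 10^-2/0.53 × 100% = 3.7%

3.7%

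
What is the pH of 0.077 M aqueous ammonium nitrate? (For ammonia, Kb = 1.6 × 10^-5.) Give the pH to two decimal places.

NH4+ is the conjugate acid of the weak base NH3.
Ka = Kw/Kb = 1.0×10^-14 / 1.6 × 10^-5 = 6.25 × 10^-10
From the ICE table, Ka = x²/(0.077 − x) = 6.25 × 10^-10.
Assume x ≪ 0.077: x ≈ √(6.25 × 10^-10 × 0.077) = 6.94 × 10^-6 M
(x/C₀ = 0.009% < 5%, so the approximation holds.)
pH = −log(6.94 × 10^-6) = 5.16

pH = 5.16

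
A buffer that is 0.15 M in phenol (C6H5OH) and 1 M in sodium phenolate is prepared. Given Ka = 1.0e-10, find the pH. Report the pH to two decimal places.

pH = 10.82

pKa = −log(1.0 × 10^-10) = 10.000
Henderson–Hasselbalch: pH = pKa + log([C6H5O-]/[C6H5OH]) = 10.000 + log(1/0.15)
pH = 10.000 + (+0.824) = 10.82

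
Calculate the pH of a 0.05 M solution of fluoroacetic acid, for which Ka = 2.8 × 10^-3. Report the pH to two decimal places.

FCH2COOH ⇌ FCH2COO- + H+
Ka = x²/(0.05 − x) = 2.8 × 10^-3
The 5% rule fails; solving x² + Ka·x − Ka·C₀ = 0 exactly:
x = (−Ka + √(Ka² + 4·Ka·C₀))/2 = 1.05 × 10^-2 M
pH = −log[H+] = −log(1.05 × 10^-2) = 1.98

pH = 1.98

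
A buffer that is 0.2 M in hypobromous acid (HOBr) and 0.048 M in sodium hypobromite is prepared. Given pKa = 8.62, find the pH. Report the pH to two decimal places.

pH = 8.00

Henderson–Hasselbalch: pH = pKa + log([OBr-]/[HOBr]) = 8.62 + log(0.048/0.2)
pH = 8.62 + (-0.620) = 8.00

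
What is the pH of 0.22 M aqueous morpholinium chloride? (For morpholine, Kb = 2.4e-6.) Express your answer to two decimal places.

C4H8ONH2+ is the conjugate acid of the weak base C4H8ONH.
Ka = Kw/Kb = 1.0×10^-14 / 2.4 × 10^-6 = 4.17 × 10^-9
Ka = [H+]²/(0.22 − [H+]) = 4.17 × 10^-9
Neglecting [H+] in the denominator: [H+] = √(4.17 × 10^-9 × 0.22) = 3.03 × 10^-5 M
pH = −log(3.03 × 10^-5) = 4.52

pH = 4.52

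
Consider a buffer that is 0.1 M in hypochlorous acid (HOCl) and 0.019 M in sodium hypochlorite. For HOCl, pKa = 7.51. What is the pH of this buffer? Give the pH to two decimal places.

pH = 6.79

Using pH = pKa + log([base]/[acid]) with [base]/[acid] = 0.019/0.1:
pH = 7.51 + (-0.721) = 6.79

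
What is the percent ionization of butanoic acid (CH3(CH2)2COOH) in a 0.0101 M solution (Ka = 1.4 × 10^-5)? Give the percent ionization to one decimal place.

CH3(CH2)2COOH ⇌ CH3(CH2)2COO- + H+; let x = [H+] at equilibrium.
x ≈ √(Ka·C₀) = √(1.4 × 10^-5 × 0.0101) = 3.76 × 10^-4 M
Fraction ionized = 3.76 × 10^-4 / 0.0101 = 0.0372 → 3.7%

3.7%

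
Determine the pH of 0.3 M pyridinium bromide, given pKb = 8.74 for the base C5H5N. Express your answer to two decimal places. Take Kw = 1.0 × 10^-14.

pH = 2.89

C5H5NH+ is the conjugate acid of the weak base C5H5N.
Kb = 10^(−8.74) = 1.82 × 10^-9
Ka = Kw/Kb = 1.0×10^-14 / 1.82 × 10^-9 = 5.49 × 10^-6
From the ICE table, Ka = x²/(0.3 − x) = 5.49 × 10^-6.
Assume x ≪ 0.3: x ≈ √(5.49 × 10^-6 × 0.3) = 1.28 × 10^-3 M
(x/C₀ = 0.43% < 5%, so the approximation holds.)
pH = −log[H+] = −log(1.28 × 10^-3) = 2.89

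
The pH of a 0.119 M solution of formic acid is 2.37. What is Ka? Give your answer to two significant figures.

Ka = 1.6 × 10^-4

[H+] = 10^(-2.37) = 4.27 × 10^-3 M
At equilibrium [HA] = 0.119 − 4.27 × 10^-3 = 1.15 × 10^-1 M
Ka = [H+][A-]/[HA] = (4.27 × 10^-3)² / 1.15 × 10^-1 = 1.6 × 10^-4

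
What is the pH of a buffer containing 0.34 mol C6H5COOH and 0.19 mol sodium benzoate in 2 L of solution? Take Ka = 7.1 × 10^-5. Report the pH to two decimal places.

pKa = −log(7.1 × 10^-5) = 4.149
Using pH = pKa + log([base]/[acid]) with [base]/[acid] = 0.19/0.34:
pH = 4.149 + (-0.253) = 3.90

pH = 3.90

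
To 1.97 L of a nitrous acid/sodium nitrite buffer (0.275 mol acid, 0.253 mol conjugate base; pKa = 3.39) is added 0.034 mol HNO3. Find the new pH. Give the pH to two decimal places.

After neutralization: n(HNO2) = 0.309 mol, n(NO2-) = 0.219 mol.
pH = pKa + log(n_NO2-/n_HNO2) = 3.39 + log(0.219/0.309) = 3.39 + (-0.150)

pH = 3.24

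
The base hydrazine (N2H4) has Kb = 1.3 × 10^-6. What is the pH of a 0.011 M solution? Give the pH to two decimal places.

N2H4 + H2O ⇌ N2H5+ + OH-
Kb = x²/(0.011 − x) = 1.3 × 10^-6
Assume x ≪ 0.011: x ≈ √(1.3 × 10^-6 × 0.011) = 1.20 × 10^-4 M
(x/C₀ = 1.1% < 5%, so the approximation holds.)
pOH = −log(1.20 × 10^-4) = 3.92; pH = 14.00 − 3.92 = 10.08

pH = 10.08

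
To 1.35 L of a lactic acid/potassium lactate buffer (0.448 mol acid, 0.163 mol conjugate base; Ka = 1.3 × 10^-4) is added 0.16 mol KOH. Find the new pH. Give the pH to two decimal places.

pH = 3.94

After neutralization: n(CH3CH(OH)COOH) = 0.288 mol, n(CH3CH(OH)COO-) = 0.323 mol.
pKa = −log(1.3 × 10^-4) = 3.886
pH = pKa + log(n_CH3CH(OH)COO-/n_CH3CH(OH)COOH) = 3.886 + log(0.323/0.288) = 3.886 + (+0.050)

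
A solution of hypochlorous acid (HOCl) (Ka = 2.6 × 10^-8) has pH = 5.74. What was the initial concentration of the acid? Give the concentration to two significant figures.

C₀ = 1.3 × 10^-4 M

[H+] = 10^(-5.74) = 1.82 × 10^-6 M = x
Ka = x²/(C₀ − x) ⇒ C₀ = x + x²/Ka
C₀ = 1.82 × 10^-6 + (1.82 × 10^-6)²/(2.6 × 10^-8) = 1.29 × 10^-4 M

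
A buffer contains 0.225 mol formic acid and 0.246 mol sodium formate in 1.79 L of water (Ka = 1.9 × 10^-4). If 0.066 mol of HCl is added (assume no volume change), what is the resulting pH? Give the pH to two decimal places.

Added H+ converts HCOO- to HCOOH: HCOOH → 0.291 mol, HCOO- → 0.18 mol.
pKa = −log(1.9 × 10^-4) = 3.721
Henderson–Hasselbalch with mole ratio 0.18/0.291: pH = 3.721 + (-0.209)

pH = 3.51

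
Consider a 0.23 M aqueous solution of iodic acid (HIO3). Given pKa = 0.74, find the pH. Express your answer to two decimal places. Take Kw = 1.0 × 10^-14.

HIO3 ⇌ IO3- + H+
Ka = 10^(−0.74) = 1.82 × 10^-1
Ka = [H+]²/(0.23 − [H+]) = 1.82 × 10^-1
[H+] is not negligible relative to C₀; solve [H+]² + 0.182·[H+] − 0.0419 = 0.
[H+] = [−0.182 + √(0.182² + 0.167)]/2 = 1.33 × 10^-1 M
pH = −log(1.33 × 10^-1) = 0.88

pH = 0.88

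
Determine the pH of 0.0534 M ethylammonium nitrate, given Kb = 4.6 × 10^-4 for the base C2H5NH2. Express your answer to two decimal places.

C2H5NH3+ is the conjugate acid of the weak base C2H5NH2.
Ka = Kw/Kb = 1.0×10^-14 / 4.6 × 10^-4 = 2.17 × 10^-11
Ka = [H+]²/(0.0534 − [H+]) = 2.17 × 10^-11
Since Ka ≪ C₀, [H+] ≈ √(Ka·C₀) = 1.08 × 10^-6 M.
pH = −log(1.08 × 10^-6) = 5.97

pH = 5.97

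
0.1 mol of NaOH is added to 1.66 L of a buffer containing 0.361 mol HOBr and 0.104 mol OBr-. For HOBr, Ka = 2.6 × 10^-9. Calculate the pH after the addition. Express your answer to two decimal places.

OH- converts HOBr to OBr-: HOBr → 0.261 mol, OBr- → 0.204 mol.
pKa = −log(2.6 × 10^-9) = 8.585
pH = pKa + log(n_OBr-/n_HOBr) = 8.585 + log(0.204/0.261) = 8.585 + (-0.107)

pH = 8.48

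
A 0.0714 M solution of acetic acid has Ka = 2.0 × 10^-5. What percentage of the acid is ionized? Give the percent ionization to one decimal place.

1.7%

CH3COOH ⇌ CH3COO- + H+; let x = [H+] at equilibrium.
x ≈ √(Ka·C₀) = √(2.0 × 10^-5 × 0.0714) = 1.19 × 10^-3 M
% ionization = x/C₀ × 100% = 1.19 × 10^-3/0.0714 × 100% = 1.7%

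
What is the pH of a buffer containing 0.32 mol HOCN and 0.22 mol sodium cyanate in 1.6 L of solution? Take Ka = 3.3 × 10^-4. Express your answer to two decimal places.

pH = 3.32

pKa = −log(3.3 × 10^-4) = 3.481
pH = pKa + log([A⁻]/[HA]) = 3.481 + log(0.22/0.32)
pH = 3.481 + (-0.163) = 3.32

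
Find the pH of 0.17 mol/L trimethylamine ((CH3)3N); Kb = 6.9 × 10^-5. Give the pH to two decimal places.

pH = 11.53

(CH3)3N + H2O ⇌ (CH3)3NH+ + OH-
Kb = [OH-]²/(0.17 − [OH-]) = 6.9 × 10^-5
Assume [OH-] ≪ 0.17: [OH-] ≈ √(6.9 × 10^-5 × 0.17) = 3.42 × 10^-3 M
pOH = 2.47, so pH = 14.00 − pOH = 11.53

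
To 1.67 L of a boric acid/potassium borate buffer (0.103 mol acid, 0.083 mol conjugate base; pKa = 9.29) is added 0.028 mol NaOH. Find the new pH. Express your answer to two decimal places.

pH = 9.46

OH- converts B(OH)3 to B(OH)4-: B(OH)3 → 0.075 mol, B(OH)4- → 0.111 mol.
pH = pKa + log([A⁻]/[HA]) = 9.29 + log(0.111/0.075) = 9.29 +0.170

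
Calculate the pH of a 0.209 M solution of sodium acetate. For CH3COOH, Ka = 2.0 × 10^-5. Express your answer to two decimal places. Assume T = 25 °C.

pH = 9.01

CH3COO- is the conjugate base of the weak acid CH3COOH.
Kb = Kw/Ka = 1.0×10^-14 / 2.0 × 10^-5 = 5.00 × 10^-10
From the ICE table, Kb = [OH-]²/(0.209 − [OH-]) = 5.00 × 10^-10.
Assume [OH-] ≪ 0.209: [OH-] ≈ √(5.00 × 10^-10 × 0.209) = 1.02 × 10^-5 M
([OH-]/C₀ = 0.0049% < 5%, so the approximation holds.)
pOH = −log(1.02 × 10^-5) = 4.99; pH = 14.00 − 4.99 = 9.01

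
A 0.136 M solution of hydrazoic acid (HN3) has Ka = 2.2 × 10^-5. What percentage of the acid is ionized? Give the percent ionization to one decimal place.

HN3 ⇌ N3- + H+; let x = [H+] at equilibrium.
x ≈ √(Ka·C₀) = √(2.2 × 10^-5 × 0.136) = 1.73 × 10^-3 M
Fraction ionized = 1.73 × 10^-3 / 0.136 = 0.0127 → 1.3%

1.3%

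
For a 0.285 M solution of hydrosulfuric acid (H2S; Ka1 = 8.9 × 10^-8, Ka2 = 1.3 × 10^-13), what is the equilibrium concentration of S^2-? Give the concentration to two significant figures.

1.3 × 10^-13 M

First ionization gives [H+] ≈ [HS-] = 1.59 × 10^-4 M.
Second step: Ka2 = [H+][S^2-]/[HS-] ≈ [S^2-] (since [H+] ≈ [HS-]).
So [S^2-] ≈ Ka2.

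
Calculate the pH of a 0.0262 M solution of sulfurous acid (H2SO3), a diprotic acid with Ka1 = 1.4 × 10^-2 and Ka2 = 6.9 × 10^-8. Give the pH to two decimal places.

Since Ka1 ≫ Ka2, the first ionization dominates [H+].
Ka1 = x²/(0.0262 − x) = 1.4 × 10^-2
Solving the quadratic: x = (−Ka1 + √(Ka1² + 4·Ka1·C₀))/2 = 1.34 × 10^-2 M
pH = −log(1.34 × 10^-2) = 1.87

pH = 1.87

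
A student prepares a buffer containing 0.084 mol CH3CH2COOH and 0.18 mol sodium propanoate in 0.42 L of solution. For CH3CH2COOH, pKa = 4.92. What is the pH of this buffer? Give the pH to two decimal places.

pH = pKa + log([A⁻]/[HA]) = 4.92 + log(0.18/0.084)
pH = 4.92 + (+0.331) = 5.25

pH = 5.25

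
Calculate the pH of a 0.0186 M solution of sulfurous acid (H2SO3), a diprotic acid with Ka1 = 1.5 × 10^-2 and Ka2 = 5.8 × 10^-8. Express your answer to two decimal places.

pH = 1.97

Since Ka1 ≫ Ka2, the first ionization dominates [H+].
Ka1 = x²/(0.0186 − x) = 1.5 × 10^-2
Solving the quadratic: x = (−Ka1 + √(Ka1² + 4·Ka1·C₀))/2 = 1.08 × 10^-2 M
pH = −log(1.08 × 10^-2) = 1.97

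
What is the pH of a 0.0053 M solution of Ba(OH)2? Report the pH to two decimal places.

Ba(OH)2 is a strong base (each formula unit releases 2 OH-); [OH-] = 0.0106 M.
pOH = -log(0.0106) = 1.97
pH = 14.00 - 1.97 = 12.03

pH = 12.03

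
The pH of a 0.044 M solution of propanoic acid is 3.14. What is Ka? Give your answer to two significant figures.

[H+] = 10^(-3.14) = 7.24 × 10^-4 M
At equilibrium [HA] = 0.044 − 7.24 × 10^-4 = 4.33 × 10^-2 M
Ka = [H+][A-]/[HA] = (7.24 × 10^-4)² / 4.33 × 10^-2 = 1.2 × 10^-5

Ka = 1.2 × 10^-5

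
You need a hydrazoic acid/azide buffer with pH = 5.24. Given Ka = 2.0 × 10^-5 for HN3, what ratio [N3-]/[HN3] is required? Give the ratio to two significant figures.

pKa = -log(2.0 × 10^-5) = 4.699
pH = pKa + log(r) ⇒ log(r) = 5.24 − 4.699 = +0.541
r = [N3-]/[HN3] = 10^(+0.541) = 3.48

ratio = 3.5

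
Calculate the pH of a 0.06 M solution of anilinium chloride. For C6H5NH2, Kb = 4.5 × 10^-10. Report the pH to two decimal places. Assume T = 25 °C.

C6H5NH3+ is the conjugate acid of the weak base C6H5NH2.
Ka = Kw/Kb = 1.0×10^-14 / 4.5 × 10^-10 = 2.22 × 10^-5
From the ICE table, Ka = [H+]²/(0.06 − [H+]) = 2.22 × 10^-5.
Neglecting [H+] in the denominator: [H+] = √(2.22 × 10^-5 × 0.06) = 1.15 × 10^-3 M
([H+]/C₀ = 1.9% < 5%, so the approximation holds.)
pH = −log[H+] = −log(1.15 × 10^-3) = 2.94

pH = 2.94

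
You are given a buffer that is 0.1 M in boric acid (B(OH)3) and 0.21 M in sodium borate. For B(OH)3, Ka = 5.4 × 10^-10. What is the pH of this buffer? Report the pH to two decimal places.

pH = 9.59

pKa = −log(5.4 × 10^-10) = 9.268
pH = pKa + log([A⁻]/[HA]) = 9.268 + log(0.21/0.1)
pH = 9.268 + (+0.322) = 9.59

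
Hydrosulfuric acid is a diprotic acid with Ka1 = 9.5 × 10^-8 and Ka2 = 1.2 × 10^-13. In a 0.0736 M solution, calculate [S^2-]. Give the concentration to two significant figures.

1.2 × 10^-13 M

First ionization gives [H+] ≈ [HS-] = 8.36 × 10^-5 M.
Second step: Ka2 = [H+][S^2-]/[HS-] ≈ [S^2-] (since [H+] ≈ [HS-]).
So [S^2-] ≈ Ka2.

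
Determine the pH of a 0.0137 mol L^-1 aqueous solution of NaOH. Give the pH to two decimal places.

NaOH is a strong base; [OH-] = 0.0137 M.
pOH = -log(0.0137) = 1.86
pH = 14.00 - 1.86 = 12.14

pH = 12.14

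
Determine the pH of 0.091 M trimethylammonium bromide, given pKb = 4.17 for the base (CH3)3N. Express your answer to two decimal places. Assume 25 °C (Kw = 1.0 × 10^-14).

pH = 5.44

(CH3)3NH+ is the conjugate acid of the weak base (CH3)3N.
Kb = 10^(−4.17) = 6.76 × 10^-5
Ka = Kw/Kb = 1.0×10^-14 / 6.76 × 10^-5 = 1.48 × 10^-10
Let x = [H+] at equilibrium. Ka = x²/(0.091 − x).
Assume x ≪ 0.091: x ≈ √(1.48 × 10^-10 × 0.091) = 3.67 × 10^-6 M
pH = −log[H+] = −log(3.67 × 10^-6) = 5.44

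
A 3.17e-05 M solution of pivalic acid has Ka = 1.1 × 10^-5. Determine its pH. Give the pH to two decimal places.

(CH3)3CCOOH ⇌ (CH3)3CCOO- + H+
From the ICE table, Ka = [H+]²/(3.17e-05 − [H+]) = 1.1 × 10^-5.
The 5% rule fails; solving [H+]² + Ka·[H+] − Ka·C₀ = 0 exactly:
[H+] = [−1.1e-05 + √(1.1e-05² + 1.39e-09)]/2 = 1.40 × 10^-5 M
pH = −log[H+] = −log(1.40 × 10^-5) = 4.85

pH = 4.85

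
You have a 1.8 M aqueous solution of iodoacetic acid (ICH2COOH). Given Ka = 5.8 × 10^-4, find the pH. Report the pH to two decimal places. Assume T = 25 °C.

pH = 1.49

ICH2COOH ⇌ ICH2COO- + H+
From the ICE table, Ka = [H+]²/(1.8 − [H+]) = 5.8 × 10^-4.
Since Ka ≪ C₀, [H+] ≈ √(Ka·C₀) = 3.23 × 10^-2 M.
pH = −log[H+] = −log(3.23 × 10^-2) = 1.49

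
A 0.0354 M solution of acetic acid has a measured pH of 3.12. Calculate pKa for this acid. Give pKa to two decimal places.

[H+] = 10^(-3.12) = 7.59 × 10^-4 M
At equilibrium [HA] = 0.0354 − 7.59 × 10^-4 = 3.46 × 10^-2 M
Ka = [H+][A-]/[HA] = (7.59 × 10^-4)² / 3.46 × 10^-2 = 1.66 × 10^-5
pKa = -log(1.66 × 10^-5) = 4.78

pKa = 4.78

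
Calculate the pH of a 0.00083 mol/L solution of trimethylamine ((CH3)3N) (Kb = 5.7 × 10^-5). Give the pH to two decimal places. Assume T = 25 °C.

pH = 10.28

(CH3)3N + H2O ⇌ (CH3)3NH+ + OH-
From the ICE table, Kb = [OH-]²/(0.00083 − [OH-]) = 5.7 × 10^-5.
Here C₀/Kb ≈ 14.6, so the small-[OH-] approximation fails. Use the quadratic:
[OH-] = (−Kb + √(Kb² + 4·Kb·C₀))/2 = 1.91 × 10^-4 M
pOH = −log(1.91 × 10^-4) = 3.72; pH = 14.00 − 3.72 = 10.28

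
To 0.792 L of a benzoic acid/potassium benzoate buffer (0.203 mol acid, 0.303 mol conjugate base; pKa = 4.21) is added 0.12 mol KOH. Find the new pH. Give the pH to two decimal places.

OH- converts C6H5COOH to C6H5COO-: C6H5COOH → 0.083 mol, C6H5COO- → 0.423 mol.
pH = pKa + log(n_C6H5COO-/n_C6H5COOH) = 4.21 + log(0.423/0.083) = 4.21 + (+0.707)

pH = 4.92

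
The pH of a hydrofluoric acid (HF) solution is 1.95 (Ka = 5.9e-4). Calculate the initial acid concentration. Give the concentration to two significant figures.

[H+] = 10^(-1.95) = 1.12 × 10^-2 M = x
Ka = x²/(C₀ − x) ⇒ C₀ = x + x²/Ka
C₀ = 1.12 × 10^-2 + (1.12 × 10^-2)²/(5.9 × 10^-4) = 2.24 × 10^-1 M

C₀ = 2.2 × 10^-1 M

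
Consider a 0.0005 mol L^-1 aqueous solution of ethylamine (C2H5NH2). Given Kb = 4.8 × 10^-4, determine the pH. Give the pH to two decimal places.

C2H5NH2 + H2O ⇌ C2H5NH3+ + OH-
Kb = [OH-]²/(0.0005 − [OH-]) = 4.8 × 10^-4
Here C₀/Kb ≈ 1.04, so the small-[OH-] approximation fails. Use the quadratic:
[OH-] = (−Kb + √(Kb² + 4·Kb·C₀))/2 = 3.06 × 10^-4 M
pOH = 3.51, so pH = 14.00 − pOH = 10.49

pH = 10.49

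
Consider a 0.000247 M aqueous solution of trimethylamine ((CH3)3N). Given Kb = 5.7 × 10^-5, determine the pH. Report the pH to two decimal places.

pH = 9.97

(CH3)3N + H2O ⇌ (CH3)3NH+ + OH-
Kb = [OH-]²/(0.000247 − [OH-]) = 5.7 × 10^-5
[OH-] is not negligible relative to C₀; solve [OH-]² + 5.7e-05·[OH-] − 1.41e-08 = 0.
[OH-] = [−5.7e-05 + √(5.7e-05² + 5.63e-08)]/2 = 9.35 × 10^-5 M
pOH = 4.03, so pH = 14.00 − pOH = 9.97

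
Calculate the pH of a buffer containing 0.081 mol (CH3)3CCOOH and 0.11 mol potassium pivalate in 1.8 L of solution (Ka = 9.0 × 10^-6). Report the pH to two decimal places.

pKa = −log(9.0 × 10^-6) = 5.046
Using pH = pKa + log([base]/[acid]) with [base]/[acid] = 0.11/0.081:
pH = 5.046 + (+0.133) = 5.18

pH = 5.18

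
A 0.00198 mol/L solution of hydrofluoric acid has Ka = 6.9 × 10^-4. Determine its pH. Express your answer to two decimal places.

HF ⇌ F- + H+
From the ICE table, Ka = x²/(0.00198 − x) = 6.9 × 10^-4.
x is not negligible relative to C₀; solve x² + 0.00069·x − 1.37e-06 = 0.
x = [−0.00069 + √(0.00069² + 5.46e-06)]/2 = 8.74 × 10^-4 M
pH = −log[H+] = −log(8.74 × 10^-4) = 3.06

pH = 3.06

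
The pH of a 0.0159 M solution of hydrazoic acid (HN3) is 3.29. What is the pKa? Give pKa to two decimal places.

pKa = 4.77

[H+] = 10^(-3.29) = 5.13 × 10^-4 M
At equilibrium [HA] = 0.0159 − 5.13 × 10^-4 = 1.54 × 10^-2 M
Ka = [H+][A-]/[HA] = (5.13 × 10^-4)² / 1.54 × 10^-2 = 1.71 × 10^-5
pKa = -log(1.71 × 10^-5) = 4.77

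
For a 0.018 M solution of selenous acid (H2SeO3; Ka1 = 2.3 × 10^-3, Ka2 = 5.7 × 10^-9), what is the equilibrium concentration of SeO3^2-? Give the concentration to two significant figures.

First ionization gives [H+] ≈ [HSeO3-] = 5.39 × 10^-3 M.
Second step: Ka2 = [H+][SeO3^2-]/[HSeO3-] ≈ [SeO3^2-] (since [H+] ≈ [HSeO3-]).
So [SeO3^2-] ≈ Ka2.

5.7 × 10^-9 M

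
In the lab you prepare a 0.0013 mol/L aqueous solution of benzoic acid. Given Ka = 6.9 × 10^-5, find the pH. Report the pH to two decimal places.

C6H5COOH ⇌ C6H5COO- + H+
From the ICE table, Ka = [H+]²/(0.0013 − [H+]) = 6.9 × 10^-5.
[H+] is not negligible relative to C₀; solve [H+]² + 6.9e-05·[H+] − 8.97e-08 = 0.
[H+] = [−6.9e-05 + √(6.9e-05² + 3.59e-07)]/2 = 2.67 × 10^-4 M
pH = −log[H+] = −log(2.67 × 10^-4) = 3.57

pH = 3.57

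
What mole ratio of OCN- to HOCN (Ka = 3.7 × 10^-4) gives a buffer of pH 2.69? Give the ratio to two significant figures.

pKa = -log(3.7 × 10^-4) = 3.432
pH = pKa + log(r) ⇒ log(r) = 2.69 − 3.432 = -0.742
r = [OCN-]/[HOCN] = 10^(-0.742) = 0.181

ratio = 0.18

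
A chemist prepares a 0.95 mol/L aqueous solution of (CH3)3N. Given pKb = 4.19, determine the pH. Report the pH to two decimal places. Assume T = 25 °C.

(CH3)3N + H2O ⇌ (CH3)3NH+ + OH-
Kb = 10^(−4.19) = 6.46 × 10^-5
From the ICE table, Kb = x²/(0.95 − x) = 6.46 × 10^-5.
Assume x ≪ 0.95: x ≈ √(6.46 × 10^-5 × 0.95) = 7.83 × 10^-3 M
pOH = −log(7.83 × 10^-3) = 2.11; pH = 14.00 − 2.11 = 11.89

pH = 11.89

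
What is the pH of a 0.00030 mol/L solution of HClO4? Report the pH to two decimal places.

HClO4 is a strong acid and dissociates completely, so [H+] = 0.00030 M.
pH = -log(0.0003) = 3.52

pH = 3.52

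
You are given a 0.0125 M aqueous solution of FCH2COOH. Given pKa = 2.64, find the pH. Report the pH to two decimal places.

pH = 2.36

FCH2COOH ⇌ FCH2COO- + H+
Ka = 10^(−2.64) = 2.29 × 10^-3
From the ICE table, Ka = [H+]²/(0.0125 − [H+]) = 2.29 × 10^-3.
Here C₀/Ka ≈ 5.46, so the small-[H+] approximation fails. Use the quadratic:
[H+] = (−Ka + √(Ka² + 4·Ka·C₀))/2 = 4.33 × 10^-3 M
pH = −log(4.33 × 10^-3) = 2.36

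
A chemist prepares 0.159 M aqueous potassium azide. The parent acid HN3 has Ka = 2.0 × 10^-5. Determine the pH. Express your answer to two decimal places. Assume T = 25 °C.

pH = 8.95

N3- is the conjugate base of the weak acid HN3.
Kb = Kw/Ka = 1.0×10^-14 / 2.0 × 10^-5 = 5.00 × 10^-10
From the ICE table, Kb = x²/(0.159 − x) = 5.00 × 10^-10.
Assume x ≪ 0.159: x ≈ √(5.00 × 10^-10 × 0.159) = 8.92 × 10^-6 M
Check: 0.0056% ionized — well under 5%, approximation valid.
pOH = −log(8.92 × 10^-6) = 5.05; pH = 14.00 − 5.05 = 8.95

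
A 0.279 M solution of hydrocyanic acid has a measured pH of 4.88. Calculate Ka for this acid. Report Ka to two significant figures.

Ka = 6.2 × 10^-10

[H+] = 10^(-4.88) = 1.32 × 10^-5 M
At equilibrium [HA] = 0.279 − 1.32 × 10^-5 = 2.79 × 10^-1 M
Ka = [H+][A-]/[HA] = (1.32 × 10^-5)² / 2.79 × 10^-1 = 6.2 × 10^-10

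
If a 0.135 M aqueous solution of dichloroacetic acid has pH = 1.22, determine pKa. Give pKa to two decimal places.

[H+] = 10^(-1.22) = 6.03 × 10^-2 M
At equilibrium [HA] = 0.135 − 6.03 × 10^-2 = 7.47 × 10^-2 M
Ka = [H+][A-]/[HA] = (6.03 × 10^-2)² / 7.47 × 10^-2 = 4.87 × 10^-2
pKa = -log(4.87 × 10^-2) = 1.31

pKa = 1.31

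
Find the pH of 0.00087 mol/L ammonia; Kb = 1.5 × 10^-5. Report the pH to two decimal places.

pH = 10.03

NH3 + H2O ⇌ NH4+ + OH-
From the ICE table, Kb = [OH-]²/(0.00087 − [OH-]) = 1.5 × 10^-5.
Here C₀/Kb ≈ 58, so the small-[OH-] approximation fails. Use the quadratic:
[OH-] = [−1.5e-05 + √(1.5e-05² + 5.22e-08)]/2 = 1.07 × 10^-4 M
pOH = 3.97, so pH = 14.00 − pOH = 10.03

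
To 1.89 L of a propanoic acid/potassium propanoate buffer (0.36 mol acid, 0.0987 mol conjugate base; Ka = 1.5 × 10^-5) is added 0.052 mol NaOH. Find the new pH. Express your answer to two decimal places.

pH = 4.51

OH- converts CH3CH2COOH to CH3CH2COO-: CH3CH2COOH → 0.308 mol, CH3CH2COO- → 0.151 mol.
pKa = −log(1.5 × 10^-5) = 4.824
pH = pKa + log([A⁻]/[HA]) = 4.824 + log(0.151/0.308) = 4.824 -0.310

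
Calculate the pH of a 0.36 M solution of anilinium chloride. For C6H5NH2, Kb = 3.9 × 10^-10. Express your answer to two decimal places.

C6H5NH3+ is the conjugate acid of the weak base C6H5NH2.
Ka = Kw/Kb = 1.0×10^-14 / 3.9 × 10^-10 = 2.56 × 10^-5
From the ICE table, Ka = [H+]²/(0.36 − [H+]) = 2.56 × 10^-5.
Assume [H+] ≪ 0.36: [H+] ≈ √(2.56 × 10^-5 × 0.36) = 3.04 × 10^-3 M
([H+]/C₀ = 0.84% < 5%, so the approximation holds.)
pH = −log[H+] = −log(3.04 × 10^-3) = 2.52

pH = 2.52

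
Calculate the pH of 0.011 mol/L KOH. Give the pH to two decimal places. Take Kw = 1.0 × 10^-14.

pH = 12.04

KOH is a strong base; [OH-] = 0.011 M.
pOH = -log(0.011) = 1.96
pH = 14.00 - 1.96 = 12.04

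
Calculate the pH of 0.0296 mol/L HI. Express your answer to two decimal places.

HI is a strong acid and dissociates completely, so [H+] = 0.0296 M.
pH = -log(0.0296) = 1.53

pH = 1.53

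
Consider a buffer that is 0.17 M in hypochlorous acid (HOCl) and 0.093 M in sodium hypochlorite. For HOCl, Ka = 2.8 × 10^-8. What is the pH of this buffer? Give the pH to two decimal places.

pH = 7.29

pKa = −log(2.8 × 10^-8) = 7.553
Henderson–Hasselbalch: pH = pKa + log([OCl-]/[HOCl]) = 7.553 + log(0.093/0.17)
pH = 7.553 + (-0.262) = 7.29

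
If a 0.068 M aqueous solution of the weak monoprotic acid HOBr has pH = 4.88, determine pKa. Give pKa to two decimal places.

pKa = 8.59

[H+] = 10^(-4.88) = 1.32 × 10^-5 M
At equilibrium [HA] = 0.068 − 1.32 × 10^-5 = 6.80 × 10^-2 M
Ka = [H+][A-]/[HA] = (1.32 × 10^-5)² / 6.80 × 10^-2 = 2.56 × 10^-9
pKa = -log(2.56 × 10^-9) = 8.59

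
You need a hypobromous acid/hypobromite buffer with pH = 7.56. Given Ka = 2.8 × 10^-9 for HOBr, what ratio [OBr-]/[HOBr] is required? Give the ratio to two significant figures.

pKa = -log(2.8 × 10^-9) = 8.553
pH = pKa + log(r) ⇒ log(r) = 7.56 − 8.553 = -0.993
r = [OBr-]/[HOBr] = 10^(-0.993) = 0.102

ratio = 0.10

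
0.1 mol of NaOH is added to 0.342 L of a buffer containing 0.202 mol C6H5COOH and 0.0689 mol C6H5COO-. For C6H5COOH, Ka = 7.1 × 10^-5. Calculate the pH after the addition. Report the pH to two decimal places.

pH = 4.37

OH- converts C6H5COOH to C6H5COO-: C6H5COOH → 0.102 mol, C6H5COO- → 0.169 mol.
pKa = −log(7.1 × 10^-5) = 4.149
pH = pKa + log(n_C6H5COO-/n_C6H5COOH) = 4.149 + log(0.169/0.102) = 4.149 + (+0.219)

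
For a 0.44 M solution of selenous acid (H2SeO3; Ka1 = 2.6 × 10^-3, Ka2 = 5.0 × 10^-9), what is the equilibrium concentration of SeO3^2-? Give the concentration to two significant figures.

5.0 × 10^-9 M

First ionization gives [H+] ≈ [HSeO3-] = 3.25 × 10^-2 M.
Second step: Ka2 = [H+][SeO3^2-]/[HSeO3-] ≈ [SeO3^2-] (since [H+] ≈ [HSeO3-]).
So [SeO3^2-] ≈ Ka2.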